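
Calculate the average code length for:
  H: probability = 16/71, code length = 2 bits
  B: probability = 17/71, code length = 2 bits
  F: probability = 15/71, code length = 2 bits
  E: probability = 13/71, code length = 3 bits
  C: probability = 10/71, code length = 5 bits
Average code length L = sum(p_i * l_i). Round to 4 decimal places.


Weighted contributions p_i * l_i:
  H: (16/71) * 2 = 32/71
  B: (17/71) * 2 = 34/71
  F: (15/71) * 2 = 30/71
  E: (13/71) * 3 = 39/71
  C: (10/71) * 5 = 50/71
Sum = (32 + 34 + 30 + 39 + 50)/71 = 185/71

L = 185/71 = 2.6056 bits/symbol


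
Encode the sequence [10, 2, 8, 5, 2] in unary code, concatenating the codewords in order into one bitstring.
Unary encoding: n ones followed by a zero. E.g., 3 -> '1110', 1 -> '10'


Encode each number as n ones followed by a terminating 0:
  10 -> 11111111110 (11 bits)
  2 -> 110 (3 bits)
  8 -> 111111110 (9 bits)
  5 -> 111110 (6 bits)
  2 -> 110 (3 bits)
Total length = 11 + 3 + 9 + 6 + 3 = 32 bits.

Unary([10, 2, 8, 5, 2]) = 11111111110110111111110111110110 (32 bits)


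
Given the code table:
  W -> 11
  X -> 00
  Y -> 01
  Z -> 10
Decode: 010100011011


Decoding:
01 -> Y
01 -> Y
00 -> X
01 -> Y
10 -> Z
11 -> W


Result: YYXYZW


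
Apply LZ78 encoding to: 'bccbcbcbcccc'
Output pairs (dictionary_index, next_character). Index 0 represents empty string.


LZ78 encoding steps:
Dictionary: {0: ''}
Step 1: w='' (idx 0), next='b' -> output (0, 'b'), add 'b' as idx 1
Step 2: w='' (idx 0), next='c' -> output (0, 'c'), add 'c' as idx 2
Step 3: w='c' (idx 2), next='b' -> output (2, 'b'), add 'cb' as idx 3
Step 4: w='cb' (idx 3), next='c' -> output (3, 'c'), add 'cbc' as idx 4
Step 5: w='b' (idx 1), next='c' -> output (1, 'c'), add 'bc' as idx 5
Step 6: w='c' (idx 2), next='c' -> output (2, 'c'), add 'cc' as idx 6
Step 7: w='c' (idx 2), end of input -> output (2, '')


Encoded: [(0, 'b'), (0, 'c'), (2, 'b'), (3, 'c'), (1, 'c'), (2, 'c'), (2, '')]


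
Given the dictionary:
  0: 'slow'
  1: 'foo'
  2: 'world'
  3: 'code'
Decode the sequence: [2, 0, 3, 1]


Look up each index in the dictionary:
  2 -> 'world'
  0 -> 'slow'
  3 -> 'code'
  1 -> 'foo'

Decoded: "world slow code foo"


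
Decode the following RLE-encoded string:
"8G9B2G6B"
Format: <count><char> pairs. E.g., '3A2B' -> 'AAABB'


Expanding each <count><char> pair:
  8G -> 'GGGGGGGG'
  9B -> 'BBBBBBBBB'
  2G -> 'GG'
  6B -> 'BBBBBB'

Decoded = GGGGGGGGBBBBBBBBBGGBBBBBB


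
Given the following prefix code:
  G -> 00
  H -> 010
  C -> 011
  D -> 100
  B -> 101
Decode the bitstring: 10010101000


Decoding step by step:
Bits 100 -> D
Bits 101 -> B
Bits 010 -> H
Bits 00 -> G


Decoded message: DBHG


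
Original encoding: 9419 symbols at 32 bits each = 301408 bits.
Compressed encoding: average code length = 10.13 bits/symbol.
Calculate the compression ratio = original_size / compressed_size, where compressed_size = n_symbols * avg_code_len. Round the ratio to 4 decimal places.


original_size = n_symbols * orig_bits = 9419 * 32 = 301408 bits
compressed_size = n_symbols * avg_code_len = 9419 * 10.13 = 95414.47 bits
ratio = original_size / compressed_size = 301408 / 95414.47 = 3.1589

Compression ratio = 3.1589


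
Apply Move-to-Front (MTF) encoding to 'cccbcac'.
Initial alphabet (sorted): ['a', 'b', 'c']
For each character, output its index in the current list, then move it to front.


MTF encoding:
'c': index 2 in ['a', 'b', 'c'] -> ['c', 'a', 'b']
'c': index 0 in ['c', 'a', 'b'] -> ['c', 'a', 'b']
'c': index 0 in ['c', 'a', 'b'] -> ['c', 'a', 'b']
'b': index 2 in ['c', 'a', 'b'] -> ['b', 'c', 'a']
'c': index 1 in ['b', 'c', 'a'] -> ['c', 'b', 'a']
'a': index 2 in ['c', 'b', 'a'] -> ['a', 'c', 'b']
'c': index 1 in ['a', 'c', 'b'] -> ['c', 'a', 'b']


Output: [2, 0, 0, 2, 1, 2, 1]


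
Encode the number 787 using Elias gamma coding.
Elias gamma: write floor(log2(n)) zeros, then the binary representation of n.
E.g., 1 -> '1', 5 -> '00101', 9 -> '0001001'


num_bits = floor(log2(787)) + 1 = 10
leading_zeros = num_bits - 1 = 9
binary(787) = 1100010011

Elias gamma(787) = '000000000' + '1100010011' = 0000000001100010011 (19 bits)


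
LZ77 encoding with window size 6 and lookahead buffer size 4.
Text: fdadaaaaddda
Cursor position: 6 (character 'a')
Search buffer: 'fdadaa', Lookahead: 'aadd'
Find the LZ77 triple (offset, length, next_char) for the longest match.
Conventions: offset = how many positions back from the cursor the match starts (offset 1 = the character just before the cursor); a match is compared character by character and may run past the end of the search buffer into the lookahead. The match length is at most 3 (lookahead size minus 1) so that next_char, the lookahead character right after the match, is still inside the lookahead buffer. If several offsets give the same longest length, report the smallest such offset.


Try each offset into the search buffer:
  offset=1 (pos 5, char 'a'): match length 2
  offset=2 (pos 4, char 'a'): match length 2
  offset=3 (pos 3, char 'd'): match length 0
  offset=4 (pos 2, char 'a'): match length 1
  offset=5 (pos 1, char 'd'): match length 0
  offset=6 (pos 0, char 'f'): match length 0
Longest match has length 2, found at offsets 1, 2; take the smallest, offset 1.
next_char = character at position 6 + 2 = 8 -> 'd'

Best match: offset=1, length=2 (matching 'aa' starting at position 5)
LZ77 triple: (1, 2, 'd')


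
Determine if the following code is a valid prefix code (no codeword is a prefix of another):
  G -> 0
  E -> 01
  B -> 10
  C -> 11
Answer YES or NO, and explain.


Checking each pair (does one codeword prefix another?):
  G='0' vs E='01': prefix -- VIOLATION

NO -- this is NOT a valid prefix code. G (0) is a prefix of E (01).


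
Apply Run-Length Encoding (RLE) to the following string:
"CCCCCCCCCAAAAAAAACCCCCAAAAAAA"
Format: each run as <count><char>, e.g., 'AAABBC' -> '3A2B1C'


Scanning runs left to right:
  i=0: run of 'C' x 9 -> '9C'
  i=9: run of 'A' x 8 -> '8A'
  i=17: run of 'C' x 5 -> '5C'
  i=22: run of 'A' x 7 -> '7A'

RLE = 9C8A5C7A


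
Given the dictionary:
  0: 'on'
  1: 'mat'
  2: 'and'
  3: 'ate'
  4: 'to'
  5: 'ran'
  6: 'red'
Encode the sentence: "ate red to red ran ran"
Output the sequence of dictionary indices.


Look up each word in the dictionary:
  'ate' -> 3
  'red' -> 6
  'to' -> 4
  'red' -> 6
  'ran' -> 5
  'ran' -> 5

Encoded: [3, 6, 4, 6, 5, 5]


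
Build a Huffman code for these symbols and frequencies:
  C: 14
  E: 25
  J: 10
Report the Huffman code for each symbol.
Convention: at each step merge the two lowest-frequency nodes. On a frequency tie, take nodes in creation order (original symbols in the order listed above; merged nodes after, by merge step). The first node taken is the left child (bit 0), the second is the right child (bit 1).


Huffman tree construction:
Step 1: Merge J(10) + C(14) = 24
Step 2: Merge (J+C)(24) + E(25) = 49
Read each symbol's code off the tree from the root (left child = 0, right child = 1).

Codes:
  C: 01 (length 2)
  E: 1 (length 1)
  J: 00 (length 2)
Average code length: 73/49 = 1.4898 bits/symbol


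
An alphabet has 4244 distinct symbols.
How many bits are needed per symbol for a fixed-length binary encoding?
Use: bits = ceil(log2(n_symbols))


log2(4244) = 12.0512
Bracket: 2^12 = 4096 < 4244 <= 2^13 = 8192
So ceil(log2(4244)) = 13

bits = ceil(log2(4244)) = ceil(12.0512) = 13 bits


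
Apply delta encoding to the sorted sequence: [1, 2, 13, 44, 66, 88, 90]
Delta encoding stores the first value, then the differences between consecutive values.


First value: 1
Deltas:
  2 - 1 = 1
  13 - 2 = 11
  44 - 13 = 31
  66 - 44 = 22
  88 - 66 = 22
  90 - 88 = 2


Delta encoded: [1, 1, 11, 31, 22, 22, 2]


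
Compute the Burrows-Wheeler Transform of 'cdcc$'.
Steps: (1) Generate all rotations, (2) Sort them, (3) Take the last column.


Rotations (sorted):
  0: $cdcc -> last char: c
  1: c$cdc -> last char: c
  2: cc$cd -> last char: d
  3: cdcc$ -> last char: $
  4: dcc$c -> last char: c


BWT = ccd$c


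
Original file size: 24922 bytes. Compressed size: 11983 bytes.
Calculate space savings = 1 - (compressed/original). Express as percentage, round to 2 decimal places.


ratio = compressed/original = 11983/24922 = 0.48082
savings = 1 - ratio = 1 - 0.48082 = 0.51918
as a percentage: 0.51918 * 100 = 51.92%

Space savings = 1 - 11983/24922 = 51.92%


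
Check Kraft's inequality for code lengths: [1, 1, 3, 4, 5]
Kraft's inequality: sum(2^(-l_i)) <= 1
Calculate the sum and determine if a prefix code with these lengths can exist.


Sum = 2^(-1) + 2^(-1) + 2^(-3) + 2^(-4) + 2^(-5)
    = 0.5 + 0.5 + 0.125 + 0.0625 + 0.03125
    = 39/32 = 1.21875
Since 1.21875 > 1, Kraft's inequality is NOT satisfied.
A prefix code with these lengths CANNOT exist.

Kraft sum = 1.21875. Not satisfied.


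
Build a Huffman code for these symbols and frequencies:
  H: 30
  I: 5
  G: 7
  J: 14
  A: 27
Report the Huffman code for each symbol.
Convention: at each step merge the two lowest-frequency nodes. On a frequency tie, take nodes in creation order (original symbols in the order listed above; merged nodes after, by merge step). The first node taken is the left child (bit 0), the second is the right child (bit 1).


Huffman tree construction:
Step 1: Merge I(5) + G(7) = 12
Step 2: Merge (I+G)(12) + J(14) = 26
Step 3: Merge ((I+G)+J)(26) + A(27) = 53
Step 4: Merge H(30) + (((I+G)+J)+A)(53) = 83
Read each symbol's code off the tree from the root (left child = 0, right child = 1).

Codes:
  H: 0 (length 1)
  I: 1000 (length 4)
  G: 1001 (length 4)
  J: 101 (length 3)
  A: 11 (length 2)
Average code length: 174/83 = 2.0964 bits/symbol


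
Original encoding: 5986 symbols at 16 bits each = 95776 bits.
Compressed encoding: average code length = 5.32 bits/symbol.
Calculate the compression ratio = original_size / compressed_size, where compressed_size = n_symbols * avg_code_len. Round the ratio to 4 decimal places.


original_size = n_symbols * orig_bits = 5986 * 16 = 95776 bits
compressed_size = n_symbols * avg_code_len = 5986 * 5.32 = 31845.52 bits
ratio = original_size / compressed_size = 95776 / 31845.52 = 3.0075

Compression ratio = 3.0075


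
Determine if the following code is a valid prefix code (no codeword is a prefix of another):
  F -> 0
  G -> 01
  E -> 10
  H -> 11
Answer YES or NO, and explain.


Checking each pair (does one codeword prefix another?):
  F='0' vs G='01': prefix -- VIOLATION

NO -- this is NOT a valid prefix code. F (0) is a prefix of G (01).


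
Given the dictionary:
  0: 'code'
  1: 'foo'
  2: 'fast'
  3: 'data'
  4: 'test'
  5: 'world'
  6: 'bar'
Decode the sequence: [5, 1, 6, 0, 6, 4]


Look up each index in the dictionary:
  5 -> 'world'
  1 -> 'foo'
  6 -> 'bar'
  0 -> 'code'
  6 -> 'bar'
  4 -> 'test'

Decoded: "world foo bar code bar test"


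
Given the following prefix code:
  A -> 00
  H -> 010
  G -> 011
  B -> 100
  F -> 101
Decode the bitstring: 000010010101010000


Decoding step by step:
Bits 00 -> A
Bits 00 -> A
Bits 100 -> B
Bits 101 -> F
Bits 010 -> H
Bits 100 -> B
Bits 00 -> A


Decoded message: AABFHBA


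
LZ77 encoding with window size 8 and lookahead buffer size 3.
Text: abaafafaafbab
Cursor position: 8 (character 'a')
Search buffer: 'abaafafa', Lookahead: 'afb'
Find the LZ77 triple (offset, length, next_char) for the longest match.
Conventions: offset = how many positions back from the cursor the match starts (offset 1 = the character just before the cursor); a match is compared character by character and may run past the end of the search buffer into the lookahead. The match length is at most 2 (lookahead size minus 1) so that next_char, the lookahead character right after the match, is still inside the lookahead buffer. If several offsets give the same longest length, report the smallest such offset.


Try each offset into the search buffer:
  offset=1 (pos 7, char 'a'): match length 1
  offset=2 (pos 6, char 'f'): match length 0
  offset=3 (pos 5, char 'a'): match length 2
  offset=4 (pos 4, char 'f'): match length 0
  offset=5 (pos 3, char 'a'): match length 2
  offset=6 (pos 2, char 'a'): match length 1
  offset=7 (pos 1, char 'b'): match length 0
  offset=8 (pos 0, char 'a'): match length 1
Longest match has length 2, found at offsets 3, 5; take the smallest, offset 3.
next_char = character at position 8 + 2 = 10 -> 'b'

Best match: offset=3, length=2 (matching 'af' starting at position 5)
LZ77 triple: (3, 2, 'b')


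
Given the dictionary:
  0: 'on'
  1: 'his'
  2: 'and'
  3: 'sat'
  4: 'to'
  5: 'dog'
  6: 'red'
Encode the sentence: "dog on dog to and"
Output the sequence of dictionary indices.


Look up each word in the dictionary:
  'dog' -> 5
  'on' -> 0
  'dog' -> 5
  'to' -> 4
  'and' -> 2

Encoded: [5, 0, 5, 4, 2]


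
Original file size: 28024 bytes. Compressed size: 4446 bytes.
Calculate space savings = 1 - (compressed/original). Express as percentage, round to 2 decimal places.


ratio = compressed/original = 4446/28024 = 0.15865
savings = 1 - ratio = 1 - 0.15865 = 0.84135
as a percentage: 0.84135 * 100 = 84.14%

Space savings = 1 - 4446/28024 = 84.14%


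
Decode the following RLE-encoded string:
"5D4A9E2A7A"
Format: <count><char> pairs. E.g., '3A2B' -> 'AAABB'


Expanding each <count><char> pair:
  5D -> 'DDDDD'
  4A -> 'AAAA'
  9E -> 'EEEEEEEEE'
  2A -> 'AA'
  7A -> 'AAAAAAA'

Decoded = DDDDDAAAAEEEEEEEEEAAAAAAAAA


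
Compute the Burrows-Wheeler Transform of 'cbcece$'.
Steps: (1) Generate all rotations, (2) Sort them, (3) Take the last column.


Rotations (sorted):
  0: $cbcece -> last char: e
  1: bcece$c -> last char: c
  2: cbcece$ -> last char: $
  3: ce$cbce -> last char: e
  4: cece$cb -> last char: b
  5: e$cbcec -> last char: c
  6: ece$cbc -> last char: c


BWT = ec$ebcc


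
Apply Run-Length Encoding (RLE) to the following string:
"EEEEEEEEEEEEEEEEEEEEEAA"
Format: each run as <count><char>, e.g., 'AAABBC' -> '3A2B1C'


Scanning runs left to right:
  i=0: run of 'E' x 21 -> '21E'
  i=21: run of 'A' x 2 -> '2A'

RLE = 21E2A


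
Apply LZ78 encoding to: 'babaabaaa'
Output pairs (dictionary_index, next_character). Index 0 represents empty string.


LZ78 encoding steps:
Dictionary: {0: ''}
Step 1: w='' (idx 0), next='b' -> output (0, 'b'), add 'b' as idx 1
Step 2: w='' (idx 0), next='a' -> output (0, 'a'), add 'a' as idx 2
Step 3: w='b' (idx 1), next='a' -> output (1, 'a'), add 'ba' as idx 3
Step 4: w='a' (idx 2), next='b' -> output (2, 'b'), add 'ab' as idx 4
Step 5: w='a' (idx 2), next='a' -> output (2, 'a'), add 'aa' as idx 5
Step 6: w='a' (idx 2), end of input -> output (2, '')


Encoded: [(0, 'b'), (0, 'a'), (1, 'a'), (2, 'b'), (2, 'a'), (2, '')]


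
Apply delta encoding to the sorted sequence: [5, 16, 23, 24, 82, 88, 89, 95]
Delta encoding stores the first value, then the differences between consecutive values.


First value: 5
Deltas:
  16 - 5 = 11
  23 - 16 = 7
  24 - 23 = 1
  82 - 24 = 58
  88 - 82 = 6
  89 - 88 = 1
  95 - 89 = 6


Delta encoded: [5, 11, 7, 1, 58, 6, 1, 6]


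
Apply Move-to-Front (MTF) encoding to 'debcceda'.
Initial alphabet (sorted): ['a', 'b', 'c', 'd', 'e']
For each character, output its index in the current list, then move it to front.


MTF encoding:
'd': index 3 in ['a', 'b', 'c', 'd', 'e'] -> ['d', 'a', 'b', 'c', 'e']
'e': index 4 in ['d', 'a', 'b', 'c', 'e'] -> ['e', 'd', 'a', 'b', 'c']
'b': index 3 in ['e', 'd', 'a', 'b', 'c'] -> ['b', 'e', 'd', 'a', 'c']
'c': index 4 in ['b', 'e', 'd', 'a', 'c'] -> ['c', 'b', 'e', 'd', 'a']
'c': index 0 in ['c', 'b', 'e', 'd', 'a'] -> ['c', 'b', 'e', 'd', 'a']
'e': index 2 in ['c', 'b', 'e', 'd', 'a'] -> ['e', 'c', 'b', 'd', 'a']
'd': index 3 in ['e', 'c', 'b', 'd', 'a'] -> ['d', 'e', 'c', 'b', 'a']
'a': index 4 in ['d', 'e', 'c', 'b', 'a'] -> ['a', 'd', 'e', 'c', 'b']


Output: [3, 4, 3, 4, 0, 2, 3, 4]


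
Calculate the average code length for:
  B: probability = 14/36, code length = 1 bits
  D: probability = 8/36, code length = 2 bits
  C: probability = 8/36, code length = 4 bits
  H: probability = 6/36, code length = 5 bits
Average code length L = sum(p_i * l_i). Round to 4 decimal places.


Weighted contributions p_i * l_i:
  B: (14/36) * 1 = 14/36
  D: (8/36) * 2 = 16/36
  C: (8/36) * 4 = 32/36
  H: (6/36) * 5 = 30/36
Sum = (14 + 16 + 32 + 30)/36 = 92/36

L = 92/36 = 2.5556 bits/symbol


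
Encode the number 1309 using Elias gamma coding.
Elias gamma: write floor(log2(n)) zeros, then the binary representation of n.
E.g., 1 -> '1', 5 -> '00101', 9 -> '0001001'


num_bits = floor(log2(1309)) + 1 = 11
leading_zeros = num_bits - 1 = 10
binary(1309) = 10100011101

Elias gamma(1309) = '0000000000' + '10100011101' = 000000000010100011101 (21 bits)


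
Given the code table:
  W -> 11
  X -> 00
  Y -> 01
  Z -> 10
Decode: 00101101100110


Decoding:
00 -> X
10 -> Z
11 -> W
01 -> Y
10 -> Z
01 -> Y
10 -> Z


Result: XZWYZYZ


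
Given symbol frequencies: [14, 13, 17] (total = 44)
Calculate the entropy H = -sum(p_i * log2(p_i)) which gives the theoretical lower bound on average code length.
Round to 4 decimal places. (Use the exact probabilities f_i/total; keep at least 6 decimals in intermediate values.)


Per-symbol terms -p_i * log2(p_i) with p_i = f_i/44:
  p = 14/44 = 0.318182: log2(p) = -1.652077, -p*log2(p) = 0.525661
  p = 13/44 = 0.295455: log2(p) = -1.758992, -p*log2(p) = 0.519702
  p = 17/44 = 0.386364: log2(p) = -1.371969, -p*log2(p) = 0.530079
H = 0.525661 + 0.519702 + 0.530079 = 1.575442

H = 1.5754 bits/symbol


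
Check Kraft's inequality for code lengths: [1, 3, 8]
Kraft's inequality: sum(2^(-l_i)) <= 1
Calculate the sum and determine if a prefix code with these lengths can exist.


Sum = 2^(-1) + 2^(-3) + 2^(-8)
    = 0.5 + 0.125 + 0.00390625
    = 161/256 = 0.62890625
Since 0.62890625 <= 1, Kraft's inequality IS satisfied.
A prefix code with these lengths CAN exist.

Kraft sum = 0.62890625. Satisfied.


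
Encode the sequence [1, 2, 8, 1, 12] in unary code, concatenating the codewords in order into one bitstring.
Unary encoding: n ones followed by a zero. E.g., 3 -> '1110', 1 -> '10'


Encode each number as n ones followed by a terminating 0:
  1 -> 10 (2 bits)
  2 -> 110 (3 bits)
  8 -> 111111110 (9 bits)
  1 -> 10 (2 bits)
  12 -> 1111111111110 (13 bits)
Total length = 2 + 3 + 9 + 2 + 13 = 29 bits.

Unary([1, 2, 8, 1, 12]) = 10110111111110101111111111110 (29 bits)


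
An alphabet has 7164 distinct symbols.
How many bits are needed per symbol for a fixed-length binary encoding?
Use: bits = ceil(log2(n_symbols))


log2(7164) = 12.8065
Bracket: 2^12 = 4096 < 7164 <= 2^13 = 8192
So ceil(log2(7164)) = 13

bits = ceil(log2(7164)) = ceil(12.8065) = 13 bits


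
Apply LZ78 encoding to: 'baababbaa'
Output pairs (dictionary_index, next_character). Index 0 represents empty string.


LZ78 encoding steps:
Dictionary: {0: ''}
Step 1: w='' (idx 0), next='b' -> output (0, 'b'), add 'b' as idx 1
Step 2: w='' (idx 0), next='a' -> output (0, 'a'), add 'a' as idx 2
Step 3: w='a' (idx 2), next='b' -> output (2, 'b'), add 'ab' as idx 3
Step 4: w='ab' (idx 3), next='b' -> output (3, 'b'), add 'abb' as idx 4
Step 5: w='a' (idx 2), next='a' -> output (2, 'a'), add 'aa' as idx 5


Encoded: [(0, 'b'), (0, 'a'), (2, 'b'), (3, 'b'), (2, 'a')]


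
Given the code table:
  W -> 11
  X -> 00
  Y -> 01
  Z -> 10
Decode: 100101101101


Decoding:
10 -> Z
01 -> Y
01 -> Y
10 -> Z
11 -> W
01 -> Y


Result: ZYYZWY


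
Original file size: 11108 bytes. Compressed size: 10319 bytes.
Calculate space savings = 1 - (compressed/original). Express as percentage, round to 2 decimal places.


ratio = compressed/original = 10319/11108 = 0.92897
savings = 1 - ratio = 1 - 0.92897 = 0.07103
as a percentage: 0.07103 * 100 = 7.1%

Space savings = 1 - 10319/11108 = 7.1%


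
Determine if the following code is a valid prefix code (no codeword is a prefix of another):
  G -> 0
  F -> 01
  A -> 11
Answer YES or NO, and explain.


Checking each pair (does one codeword prefix another?):
  G='0' vs F='01': prefix -- VIOLATION

NO -- this is NOT a valid prefix code. G (0) is a prefix of F (01).


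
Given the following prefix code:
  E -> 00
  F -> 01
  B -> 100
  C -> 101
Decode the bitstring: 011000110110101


Decoding step by step:
Bits 01 -> F
Bits 100 -> B
Bits 01 -> F
Bits 101 -> C
Bits 101 -> C
Bits 01 -> F


Decoded message: FBFCCF


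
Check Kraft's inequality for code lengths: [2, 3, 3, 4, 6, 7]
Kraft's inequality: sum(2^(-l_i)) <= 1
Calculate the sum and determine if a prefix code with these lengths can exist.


Sum = 2^(-2) + 2^(-3) + 2^(-3) + 2^(-4) + 2^(-6) + 2^(-7)
    = 0.25 + 0.125 + 0.125 + 0.0625 + 0.015625 + 0.0078125
    = 75/128 = 0.5859375
Since 0.5859375 <= 1, Kraft's inequality IS satisfied.
A prefix code with these lengths CAN exist.

Kraft sum = 0.5859375. Satisfied.


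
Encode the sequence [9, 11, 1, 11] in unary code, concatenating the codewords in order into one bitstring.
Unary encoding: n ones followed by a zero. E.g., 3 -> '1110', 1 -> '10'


Encode each number as n ones followed by a terminating 0:
  9 -> 1111111110 (10 bits)
  11 -> 111111111110 (12 bits)
  1 -> 10 (2 bits)
  11 -> 111111111110 (12 bits)
Total length = 10 + 12 + 2 + 12 = 36 bits.

Unary([9, 11, 1, 11]) = 111111111011111111111010111111111110 (36 bits)


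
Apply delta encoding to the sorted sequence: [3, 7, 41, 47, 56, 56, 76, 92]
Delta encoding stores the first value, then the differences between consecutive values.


First value: 3
Deltas:
  7 - 3 = 4
  41 - 7 = 34
  47 - 41 = 6
  56 - 47 = 9
  56 - 56 = 0
  76 - 56 = 20
  92 - 76 = 16


Delta encoded: [3, 4, 34, 6, 9, 0, 20, 16]


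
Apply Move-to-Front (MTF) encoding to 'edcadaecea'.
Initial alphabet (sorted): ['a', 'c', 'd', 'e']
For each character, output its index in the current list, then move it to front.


MTF encoding:
'e': index 3 in ['a', 'c', 'd', 'e'] -> ['e', 'a', 'c', 'd']
'd': index 3 in ['e', 'a', 'c', 'd'] -> ['d', 'e', 'a', 'c']
'c': index 3 in ['d', 'e', 'a', 'c'] -> ['c', 'd', 'e', 'a']
'a': index 3 in ['c', 'd', 'e', 'a'] -> ['a', 'c', 'd', 'e']
'd': index 2 in ['a', 'c', 'd', 'e'] -> ['d', 'a', 'c', 'e']
'a': index 1 in ['d', 'a', 'c', 'e'] -> ['a', 'd', 'c', 'e']
'e': index 3 in ['a', 'd', 'c', 'e'] -> ['e', 'a', 'd', 'c']
'c': index 3 in ['e', 'a', 'd', 'c'] -> ['c', 'e', 'a', 'd']
'e': index 1 in ['c', 'e', 'a', 'd'] -> ['e', 'c', 'a', 'd']
'a': index 2 in ['e', 'c', 'a', 'd'] -> ['a', 'e', 'c', 'd']


Output: [3, 3, 3, 3, 2, 1, 3, 3, 1, 2]


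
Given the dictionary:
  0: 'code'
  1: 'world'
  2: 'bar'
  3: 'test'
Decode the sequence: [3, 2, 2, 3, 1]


Look up each index in the dictionary:
  3 -> 'test'
  2 -> 'bar'
  2 -> 'bar'
  3 -> 'test'
  1 -> 'world'

Decoded: "test bar bar test world"


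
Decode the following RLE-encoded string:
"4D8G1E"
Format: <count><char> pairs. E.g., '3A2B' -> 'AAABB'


Expanding each <count><char> pair:
  4D -> 'DDDD'
  8G -> 'GGGGGGGG'
  1E -> 'E'

Decoded = DDDDGGGGGGGGE


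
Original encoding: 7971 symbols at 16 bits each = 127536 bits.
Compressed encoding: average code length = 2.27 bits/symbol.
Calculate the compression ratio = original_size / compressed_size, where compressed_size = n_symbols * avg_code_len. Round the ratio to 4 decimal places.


original_size = n_symbols * orig_bits = 7971 * 16 = 127536 bits
compressed_size = n_symbols * avg_code_len = 7971 * 2.27 = 18094.17 bits
ratio = original_size / compressed_size = 127536 / 18094.17 = 7.0485

Compression ratio = 7.0485


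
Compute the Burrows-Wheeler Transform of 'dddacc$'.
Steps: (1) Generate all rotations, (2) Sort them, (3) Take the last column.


Rotations (sorted):
  0: $dddacc -> last char: c
  1: acc$ddd -> last char: d
  2: c$dddac -> last char: c
  3: cc$ddda -> last char: a
  4: dacc$dd -> last char: d
  5: ddacc$d -> last char: d
  6: dddacc$ -> last char: $


BWT = cdcadd$


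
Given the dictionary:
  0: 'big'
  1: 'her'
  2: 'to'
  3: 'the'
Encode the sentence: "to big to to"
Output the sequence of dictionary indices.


Look up each word in the dictionary:
  'to' -> 2
  'big' -> 0
  'to' -> 2
  'to' -> 2

Encoded: [2, 0, 2, 2]


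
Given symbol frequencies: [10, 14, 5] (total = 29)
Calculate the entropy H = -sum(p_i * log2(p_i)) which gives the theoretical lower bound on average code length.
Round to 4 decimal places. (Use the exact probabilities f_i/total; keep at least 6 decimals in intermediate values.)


Per-symbol terms -p_i * log2(p_i) with p_i = f_i/29:
  p = 10/29 = 0.344828: log2(p) = -1.536053, -p*log2(p) = 0.529673
  p = 14/29 = 0.482759: log2(p) = -1.050626, -p*log2(p) = 0.507199
  p = 5/29 = 0.172414: log2(p) = -2.536053, -p*log2(p) = 0.437251
H = 0.529673 + 0.507199 + 0.437251 = 1.474123

H = 1.4741 bits/symbol


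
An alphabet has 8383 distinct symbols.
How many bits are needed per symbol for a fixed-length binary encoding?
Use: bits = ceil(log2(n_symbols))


log2(8383) = 13.0333
Bracket: 2^13 = 8192 < 8383 <= 2^14 = 16384
So ceil(log2(8383)) = 14

bits = ceil(log2(8383)) = ceil(13.0333) = 14 bits


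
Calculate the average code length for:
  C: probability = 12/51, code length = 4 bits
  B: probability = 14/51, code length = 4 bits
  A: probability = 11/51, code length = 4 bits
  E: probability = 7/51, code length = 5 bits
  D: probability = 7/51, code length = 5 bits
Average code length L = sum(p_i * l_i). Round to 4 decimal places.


Weighted contributions p_i * l_i:
  C: (12/51) * 4 = 48/51
  B: (14/51) * 4 = 56/51
  A: (11/51) * 4 = 44/51
  E: (7/51) * 5 = 35/51
  D: (7/51) * 5 = 35/51
Sum = (48 + 56 + 44 + 35 + 35)/51 = 218/51

L = 218/51 = 4.2745 bits/symbol


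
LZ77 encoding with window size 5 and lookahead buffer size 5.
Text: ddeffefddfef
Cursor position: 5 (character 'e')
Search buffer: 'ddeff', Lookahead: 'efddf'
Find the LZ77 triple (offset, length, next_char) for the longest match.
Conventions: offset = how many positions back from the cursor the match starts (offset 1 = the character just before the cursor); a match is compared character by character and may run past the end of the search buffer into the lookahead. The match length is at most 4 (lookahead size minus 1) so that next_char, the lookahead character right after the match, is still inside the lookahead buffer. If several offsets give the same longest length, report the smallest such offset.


Try each offset into the search buffer:
  offset=1 (pos 4, char 'f'): match length 0
  offset=2 (pos 3, char 'f'): match length 0
  offset=3 (pos 2, char 'e'): match length 2
  offset=4 (pos 1, char 'd'): match length 0
  offset=5 (pos 0, char 'd'): match length 0
Longest match has length 2 at offset 3.
next_char = character at position 5 + 2 = 7 -> 'd'

Best match: offset=3, length=2 (matching 'ef' starting at position 2)
LZ77 triple: (3, 2, 'd')


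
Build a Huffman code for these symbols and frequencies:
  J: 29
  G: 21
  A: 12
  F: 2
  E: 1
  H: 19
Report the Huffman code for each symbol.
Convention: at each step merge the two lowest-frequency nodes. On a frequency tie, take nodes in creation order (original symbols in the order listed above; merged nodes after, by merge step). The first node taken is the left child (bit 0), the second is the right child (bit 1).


Huffman tree construction:
Step 1: Merge E(1) + F(2) = 3
Step 2: Merge (E+F)(3) + A(12) = 15
Step 3: Merge ((E+F)+A)(15) + H(19) = 34
Step 4: Merge G(21) + J(29) = 50
Step 5: Merge (((E+F)+A)+H)(34) + (G+J)(50) = 84
Read each symbol's code off the tree from the root (left child = 0, right child = 1).

Codes:
  J: 11 (length 2)
  G: 10 (length 2)
  A: 001 (length 3)
  F: 0001 (length 4)
  E: 0000 (length 4)
  H: 01 (length 2)
Average code length: 186/84 = 2.2143 bits/symbol


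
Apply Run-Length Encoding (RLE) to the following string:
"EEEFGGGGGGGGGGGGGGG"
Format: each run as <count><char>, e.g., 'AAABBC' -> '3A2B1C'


Scanning runs left to right:
  i=0: run of 'E' x 3 -> '3E'
  i=3: run of 'F' x 1 -> '1F'
  i=4: run of 'G' x 15 -> '15G'

RLE = 3E1F15G


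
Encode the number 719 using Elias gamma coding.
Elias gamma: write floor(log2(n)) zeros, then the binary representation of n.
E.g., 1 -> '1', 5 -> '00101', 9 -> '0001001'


num_bits = floor(log2(719)) + 1 = 10
leading_zeros = num_bits - 1 = 9
binary(719) = 1011001111

Elias gamma(719) = '000000000' + '1011001111' = 0000000001011001111 (19 bits)


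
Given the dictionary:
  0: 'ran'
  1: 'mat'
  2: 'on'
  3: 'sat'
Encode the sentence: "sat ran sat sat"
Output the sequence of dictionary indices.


Look up each word in the dictionary:
  'sat' -> 3
  'ran' -> 0
  'sat' -> 3
  'sat' -> 3

Encoded: [3, 0, 3, 3]


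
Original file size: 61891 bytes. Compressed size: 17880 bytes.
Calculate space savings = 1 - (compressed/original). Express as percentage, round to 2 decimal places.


ratio = compressed/original = 17880/61891 = 0.288895
savings = 1 - ratio = 1 - 0.288895 = 0.711105
as a percentage: 0.711105 * 100 = 71.11%

Space savings = 1 - 17880/61891 = 71.11%


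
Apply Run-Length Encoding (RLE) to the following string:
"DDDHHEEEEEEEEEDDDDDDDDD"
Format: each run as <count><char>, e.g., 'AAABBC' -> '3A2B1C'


Scanning runs left to right:
  i=0: run of 'D' x 3 -> '3D'
  i=3: run of 'H' x 2 -> '2H'
  i=5: run of 'E' x 9 -> '9E'
  i=14: run of 'D' x 9 -> '9D'

RLE = 3D2H9E9D


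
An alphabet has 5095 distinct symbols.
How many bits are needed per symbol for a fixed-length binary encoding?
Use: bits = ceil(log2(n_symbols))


log2(5095) = 12.3149
Bracket: 2^12 = 4096 < 5095 <= 2^13 = 8192
So ceil(log2(5095)) = 13

bits = ceil(log2(5095)) = ceil(12.3149) = 13 bits


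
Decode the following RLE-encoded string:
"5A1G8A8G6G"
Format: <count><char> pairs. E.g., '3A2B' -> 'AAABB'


Expanding each <count><char> pair:
  5A -> 'AAAAA'
  1G -> 'G'
  8A -> 'AAAAAAAA'
  8G -> 'GGGGGGGG'
  6G -> 'GGGGGG'

Decoded = AAAAAGAAAAAAAAGGGGGGGGGGGGGG


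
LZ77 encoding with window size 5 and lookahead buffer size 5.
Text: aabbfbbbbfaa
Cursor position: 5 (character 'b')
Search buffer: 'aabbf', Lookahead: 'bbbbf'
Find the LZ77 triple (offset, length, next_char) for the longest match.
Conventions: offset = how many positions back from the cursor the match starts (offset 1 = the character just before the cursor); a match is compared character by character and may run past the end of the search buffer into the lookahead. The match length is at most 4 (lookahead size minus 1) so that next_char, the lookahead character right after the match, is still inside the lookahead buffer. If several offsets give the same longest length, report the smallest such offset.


Try each offset into the search buffer:
  offset=1 (pos 4, char 'f'): match length 0
  offset=2 (pos 3, char 'b'): match length 1
  offset=3 (pos 2, char 'b'): match length 2
  offset=4 (pos 1, char 'a'): match length 0
  offset=5 (pos 0, char 'a'): match length 0
Longest match has length 2 at offset 3.
next_char = character at position 5 + 2 = 7 -> 'b'

Best match: offset=3, length=2 (matching 'bb' starting at position 2)
LZ77 triple: (3, 2, 'b')


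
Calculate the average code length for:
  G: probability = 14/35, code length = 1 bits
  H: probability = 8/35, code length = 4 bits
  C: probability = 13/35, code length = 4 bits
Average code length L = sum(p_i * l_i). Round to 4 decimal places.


Weighted contributions p_i * l_i:
  G: (14/35) * 1 = 14/35
  H: (8/35) * 4 = 32/35
  C: (13/35) * 4 = 52/35
Sum = (14 + 32 + 52)/35 = 98/35

L = 98/35 = 2.8000 bits/symbol


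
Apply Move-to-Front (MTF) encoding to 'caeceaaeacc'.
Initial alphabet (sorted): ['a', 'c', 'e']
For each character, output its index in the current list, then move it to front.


MTF encoding:
'c': index 1 in ['a', 'c', 'e'] -> ['c', 'a', 'e']
'a': index 1 in ['c', 'a', 'e'] -> ['a', 'c', 'e']
'e': index 2 in ['a', 'c', 'e'] -> ['e', 'a', 'c']
'c': index 2 in ['e', 'a', 'c'] -> ['c', 'e', 'a']
'e': index 1 in ['c', 'e', 'a'] -> ['e', 'c', 'a']
'a': index 2 in ['e', 'c', 'a'] -> ['a', 'e', 'c']
'a': index 0 in ['a', 'e', 'c'] -> ['a', 'e', 'c']
'e': index 1 in ['a', 'e', 'c'] -> ['e', 'a', 'c']
'a': index 1 in ['e', 'a', 'c'] -> ['a', 'e', 'c']
'c': index 2 in ['a', 'e', 'c'] -> ['c', 'a', 'e']
'c': index 0 in ['c', 'a', 'e'] -> ['c', 'a', 'e']


Output: [1, 1, 2, 2, 1, 2, 0, 1, 1, 2, 0]


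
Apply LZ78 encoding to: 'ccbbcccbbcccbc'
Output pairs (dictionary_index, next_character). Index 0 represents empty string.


LZ78 encoding steps:
Dictionary: {0: ''}
Step 1: w='' (idx 0), next='c' -> output (0, 'c'), add 'c' as idx 1
Step 2: w='c' (idx 1), next='b' -> output (1, 'b'), add 'cb' as idx 2
Step 3: w='' (idx 0), next='b' -> output (0, 'b'), add 'b' as idx 3
Step 4: w='c' (idx 1), next='c' -> output (1, 'c'), add 'cc' as idx 4
Step 5: w='cb' (idx 2), next='b' -> output (2, 'b'), add 'cbb' as idx 5
Step 6: w='cc' (idx 4), next='c' -> output (4, 'c'), add 'ccc' as idx 6
Step 7: w='b' (idx 3), next='c' -> output (3, 'c'), add 'bc' as idx 7


Encoded: [(0, 'c'), (1, 'b'), (0, 'b'), (1, 'c'), (2, 'b'), (4, 'c'), (3, 'c')]


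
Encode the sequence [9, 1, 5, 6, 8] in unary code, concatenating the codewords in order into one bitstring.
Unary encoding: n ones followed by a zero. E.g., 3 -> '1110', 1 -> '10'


Encode each number as n ones followed by a terminating 0:
  9 -> 1111111110 (10 bits)
  1 -> 10 (2 bits)
  5 -> 111110 (6 bits)
  6 -> 1111110 (7 bits)
  8 -> 111111110 (9 bits)
Total length = 10 + 2 + 6 + 7 + 9 = 34 bits.

Unary([9, 1, 5, 6, 8]) = 1111111110101111101111110111111110 (34 bits)


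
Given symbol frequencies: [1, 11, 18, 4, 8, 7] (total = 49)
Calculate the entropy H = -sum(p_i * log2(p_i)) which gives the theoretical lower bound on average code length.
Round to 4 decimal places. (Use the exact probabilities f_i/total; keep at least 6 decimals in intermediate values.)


Per-symbol terms -p_i * log2(p_i) with p_i = f_i/49:
  p = 1/49 = 0.020408: log2(p) = -5.614710, -p*log2(p) = 0.114586
  p = 11/49 = 0.224490: log2(p) = -2.155278, -p*log2(p) = 0.483838
  p = 18/49 = 0.367347: log2(p) = -1.444785, -p*log2(p) = 0.530737
  p = 4/49 = 0.081633: log2(p) = -3.614710, -p*log2(p) = 0.295078
  p = 8/49 = 0.163265: log2(p) = -2.614710, -p*log2(p) = 0.426891
  p = 7/49 = 0.142857: log2(p) = -2.807355, -p*log2(p) = 0.401051
H = 0.114586 + 0.483838 + 0.530737 + 0.295078 + 0.426891 + 0.401051 = 2.252181

H = 2.2522 bits/symbol


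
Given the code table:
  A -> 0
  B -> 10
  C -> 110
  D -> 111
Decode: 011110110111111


Decoding:
0 -> A
111 -> D
10 -> B
110 -> C
111 -> D
111 -> D


Result: ADBCDD


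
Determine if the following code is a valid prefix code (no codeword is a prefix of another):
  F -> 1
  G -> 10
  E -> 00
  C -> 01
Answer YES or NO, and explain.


Checking each pair (does one codeword prefix another?):
  F='1' vs G='10': prefix -- VIOLATION

NO -- this is NOT a valid prefix code. F (1) is a prefix of G (10).


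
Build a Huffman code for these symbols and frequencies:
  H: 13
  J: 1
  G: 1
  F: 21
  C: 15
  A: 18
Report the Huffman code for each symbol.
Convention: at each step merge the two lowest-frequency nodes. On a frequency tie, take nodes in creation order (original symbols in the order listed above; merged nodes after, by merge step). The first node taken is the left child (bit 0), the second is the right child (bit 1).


Huffman tree construction:
Step 1: Merge J(1) + G(1) = 2
Step 2: Merge (J+G)(2) + H(13) = 15
Step 3: Merge C(15) + ((J+G)+H)(15) = 30
Step 4: Merge A(18) + F(21) = 39
Step 5: Merge (C+((J+G)+H))(30) + (A+F)(39) = 69
Read each symbol's code off the tree from the root (left child = 0, right child = 1).

Codes:
  H: 011 (length 3)
  J: 0100 (length 4)
  G: 0101 (length 4)
  F: 11 (length 2)
  C: 00 (length 2)
  A: 10 (length 2)
Average code length: 155/69 = 2.2464 bits/symbol


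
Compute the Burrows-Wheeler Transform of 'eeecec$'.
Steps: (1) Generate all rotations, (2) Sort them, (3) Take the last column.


Rotations (sorted):
  0: $eeecec -> last char: c
  1: c$eeece -> last char: e
  2: cec$eee -> last char: e
  3: ec$eeec -> last char: c
  4: ecec$ee -> last char: e
  5: eecec$e -> last char: e
  6: eeecec$ -> last char: $


BWT = ceecee$


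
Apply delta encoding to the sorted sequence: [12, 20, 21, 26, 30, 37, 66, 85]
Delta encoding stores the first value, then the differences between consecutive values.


First value: 12
Deltas:
  20 - 12 = 8
  21 - 20 = 1
  26 - 21 = 5
  30 - 26 = 4
  37 - 30 = 7
  66 - 37 = 29
  85 - 66 = 19


Delta encoded: [12, 8, 1, 5, 4, 7, 29, 19]


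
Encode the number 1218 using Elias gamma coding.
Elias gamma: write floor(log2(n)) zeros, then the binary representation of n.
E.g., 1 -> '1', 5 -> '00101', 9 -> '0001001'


num_bits = floor(log2(1218)) + 1 = 11
leading_zeros = num_bits - 1 = 10
binary(1218) = 10011000010

Elias gamma(1218) = '0000000000' + '10011000010' = 000000000010011000010 (21 bits)


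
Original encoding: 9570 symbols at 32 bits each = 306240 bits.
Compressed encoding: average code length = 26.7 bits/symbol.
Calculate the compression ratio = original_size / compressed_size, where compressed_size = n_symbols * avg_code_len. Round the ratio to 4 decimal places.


original_size = n_symbols * orig_bits = 9570 * 32 = 306240 bits
compressed_size = n_symbols * avg_code_len = 9570 * 26.7 = 255519.0 bits
ratio = original_size / compressed_size = 306240 / 255519.0 = 1.1985

Compression ratio = 1.1985


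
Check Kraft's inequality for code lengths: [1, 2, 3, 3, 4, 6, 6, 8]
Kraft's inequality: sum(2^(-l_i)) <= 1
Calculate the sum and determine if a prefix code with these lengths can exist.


Sum = 2^(-1) + 2^(-2) + 2^(-3) + 2^(-3) + 2^(-4) + 2^(-6) + 2^(-6) + 2^(-8)
    = 0.5 + 0.25 + 0.125 + 0.125 + 0.0625 + 0.015625 + 0.015625 + 0.00390625
    = 281/256 = 1.09765625
Since 1.09765625 > 1, Kraft's inequality is NOT satisfied.
A prefix code with these lengths CANNOT exist.

Kraft sum = 1.09765625. Not satisfied.


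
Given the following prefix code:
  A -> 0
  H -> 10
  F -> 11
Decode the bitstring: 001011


Decoding step by step:
Bits 0 -> A
Bits 0 -> A
Bits 10 -> H
Bits 11 -> F


Decoded message: AAHF


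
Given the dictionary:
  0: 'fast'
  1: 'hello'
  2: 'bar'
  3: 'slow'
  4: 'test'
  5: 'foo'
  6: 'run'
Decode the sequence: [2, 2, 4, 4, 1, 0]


Look up each index in the dictionary:
  2 -> 'bar'
  2 -> 'bar'
  4 -> 'test'
  4 -> 'test'
  1 -> 'hello'
  0 -> 'fast'

Decoded: "bar bar test test hello fast"


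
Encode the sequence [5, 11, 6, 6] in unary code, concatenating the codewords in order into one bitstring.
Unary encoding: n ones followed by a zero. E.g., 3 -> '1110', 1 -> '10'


Encode each number as n ones followed by a terminating 0:
  5 -> 111110 (6 bits)
  11 -> 111111111110 (12 bits)
  6 -> 1111110 (7 bits)
  6 -> 1111110 (7 bits)
Total length = 6 + 12 + 7 + 7 = 32 bits.

Unary([5, 11, 6, 6]) = 11111011111111111011111101111110 (32 bits)


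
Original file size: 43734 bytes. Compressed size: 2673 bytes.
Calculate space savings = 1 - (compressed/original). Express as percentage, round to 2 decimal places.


ratio = compressed/original = 2673/43734 = 0.061119
savings = 1 - ratio = 1 - 0.061119 = 0.938881
as a percentage: 0.938881 * 100 = 93.89%

Space savings = 1 - 2673/43734 = 93.89%


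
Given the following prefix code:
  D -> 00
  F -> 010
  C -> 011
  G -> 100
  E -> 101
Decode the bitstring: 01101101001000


Decoding step by step:
Bits 011 -> C
Bits 011 -> C
Bits 010 -> F
Bits 010 -> F
Bits 00 -> D


Decoded message: CCFFD


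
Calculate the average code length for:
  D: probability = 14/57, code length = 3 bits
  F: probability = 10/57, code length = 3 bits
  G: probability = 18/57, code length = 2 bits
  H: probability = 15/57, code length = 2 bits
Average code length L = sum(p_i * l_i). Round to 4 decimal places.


Weighted contributions p_i * l_i:
  D: (14/57) * 3 = 42/57
  F: (10/57) * 3 = 30/57
  G: (18/57) * 2 = 36/57
  H: (15/57) * 2 = 30/57
Sum = (42 + 30 + 36 + 30)/57 = 138/57

L = 138/57 = 2.4211 bits/symbol


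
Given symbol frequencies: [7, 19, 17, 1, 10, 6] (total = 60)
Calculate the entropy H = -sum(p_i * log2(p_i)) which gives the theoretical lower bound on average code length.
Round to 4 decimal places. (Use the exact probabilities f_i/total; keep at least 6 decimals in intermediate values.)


Per-symbol terms -p_i * log2(p_i) with p_i = f_i/60:
  p = 7/60 = 0.116667: log2(p) = -3.099536, -p*log2(p) = 0.361612
  p = 19/60 = 0.316667: log2(p) = -1.658963, -p*log2(p) = 0.525338
  p = 17/60 = 0.283333: log2(p) = -1.819428, -p*log2(p) = 0.515505
  p = 1/60 = 0.016667: log2(p) = -5.906891, -p*log2(p) = 0.098448
  p = 10/60 = 0.166667: log2(p) = -2.584963, -p*log2(p) = 0.430827
  p = 6/60 = 0.100000: log2(p) = -3.321928, -p*log2(p) = 0.332193
H = 0.361612 + 0.525338 + 0.515505 + 0.098448 + 0.430827 + 0.332193 = 2.263923

H = 2.2639 bits/symbol
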